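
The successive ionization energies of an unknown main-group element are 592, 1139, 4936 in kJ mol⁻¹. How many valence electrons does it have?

2

Look for the largest jump between consecutive ionization energies: IE3/IE2 ≈ 4.3, far larger than any earlier ratio.
That jump marks the point where a core electron is being removed. So the atom has 2 valence electrons.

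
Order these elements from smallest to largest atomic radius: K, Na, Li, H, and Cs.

H is in period 1, group 1; Li is in period 2, group 1; Na is in period 3, group 1; K is in period 4, group 1; Cs is in period 6, group 1.
Radius decreases left→right (rising Z_eff, same n) and increases top→bottom (higher n).
All are in group 1, so atomic radius increases down the group.
So from smallest to largest: H < Li < Na < K < Cs.

H < Li < Na < K < Cs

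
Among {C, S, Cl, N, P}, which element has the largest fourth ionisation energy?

IE_4 is the cost of taking one more electron from the +3 cation: C³⁺ still has 1 valence electron; S³⁺ still has 3 valence electrons; Cl³⁺ still has 4 valence electrons; N³⁺ still has 2 valence electrons; P³⁺ still has 2 valence electrons.
All are still removing valence electrons, so compare the +3 ions as you would atoms: IE_4 generally rises across a period (higher Z_eff) and falls down a group (larger shell), subject to the usual subshell exceptions.
Valence configurations: C³⁺ [He]2s¹, S³⁺ [Ne]3s²3p¹, Cl³⁺ [Ne]3s²3p², N³⁺ [He]2s², P³⁺ [Ne]3s².
S³⁺ loses a lone 3p electron whereas P³⁺ must break into a filled 3s² pair, so IE_4(P) > IE_4(S) even though S has the higher nuclear charge.
Approximate IE_4 values (kJ/mol): C 6223, S 4556, Cl 5159, N 7475, P 4964.
Overall IE_4 order: S < P < Cl < C < N.

N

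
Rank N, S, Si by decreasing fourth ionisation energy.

N, S, Si

After 3 electrons have been removed, what remains? N³⁺ still has 2 valence electrons; S³⁺ still has 3 valence electrons; Si³⁺ still has 1 valence electron.
All are still removing valence electrons, so compare the +3 ions as you would atoms: IE_4 generally rises across a period (higher Z_eff) and falls down a group (larger shell), subject to the usual subshell exceptions.
Valence configurations: N³⁺ [He]2s², S³⁺ [Ne]3s²3p¹, Si³⁺ [Ne]3s¹.
The numbers (kJ/mol): N 7475, S 4556, Si 4356.
Overall IE_4 order: Si < S < N.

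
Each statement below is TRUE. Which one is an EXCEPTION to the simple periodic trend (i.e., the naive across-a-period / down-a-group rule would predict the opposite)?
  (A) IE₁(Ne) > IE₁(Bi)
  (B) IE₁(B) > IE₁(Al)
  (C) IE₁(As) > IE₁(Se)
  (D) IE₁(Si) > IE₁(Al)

The general trend: first ionisation energy increases across a period and decreases down a group.
(A) Ne (period 2, group 18) vs Bi (period 6, group 15): the stated order agrees with the simple trend.
(B) B (period 2, group 13) vs Al (period 3, group 13): the stated order agrees with the simple trend.
(C) As (period 4, group 15) vs Se (period 4, group 16): the stated order contradicts the simple trend.
(D) Si (period 3, group 14) vs Al (period 3, group 13): the stated order agrees with the simple trend.
The exception is (C): Se (4p⁴) ionizes more easily than half-filled As (4p³).

(C)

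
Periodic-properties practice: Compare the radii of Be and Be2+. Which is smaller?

Be2+

Forming Be2+ removes 2 electrons from Be. Fewer electrons for the same nuclear charge means less shielding and a higher Z_eff on the remaining electrons, and for main-group metals the entire outer shell is lost.
A cation is smaller than its parent atom: Be2+ < Be.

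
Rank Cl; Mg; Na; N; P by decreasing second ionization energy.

After 1 electron has been removed, what remains? Cl⁺ still has 6 valence electrons; Mg⁺ still has 1 valence electron; Na⁺ is the bare [Ne] core; N⁺ still has 4 valence electrons; P⁺ still has 4 valence electrons.
Pulling an electron out of a noble-gas core costs far more than removing a remaining valence electron, so Na sits at the high end of IE_2.
Valence configurations: Cl⁺ [Ne]3s²3p⁴, Mg⁺ [Ne]3s¹, N⁺ [He]2s²2p², P⁺ [Ne]3s²3p².
Approximate IE_2 values (kJ/mol): Cl 2298, Mg 1451, Na 4562, N 2856, P 1907.
Putting it together, IE_2: Mg < P < Cl < N < Na.

Na, N, Cl, P, Mg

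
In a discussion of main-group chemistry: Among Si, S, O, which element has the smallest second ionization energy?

Consider each +1 ion: Si⁺ still has 3 valence electrons; S⁺ still has 5 valence electrons; O⁺ still has 5 valence electrons.
All are still removing valence electrons, so compare the +1 ions as you would atoms: IE_2 generally rises across a period (higher Z_eff) and falls down a group (larger shell), subject to the usual subshell exceptions.
Valence configurations: Si⁺ [Ne]3s²3p¹, S⁺ [Ne]3s²3p³, O⁺ [He]2s²2p³.
Approximate IE_2 values (kJ/mol): Si 1577, S 2252, O 3388.
Hence IE_2: Si < S < O.

Si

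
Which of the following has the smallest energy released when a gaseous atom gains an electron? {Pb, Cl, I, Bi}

Pb

Cl is in period 3, group 17; I is in period 5, group 17; Pb is in period 6, group 14; Bi is in period 6, group 15.
Adding an electron releases more energy for atoms nearer the top right (short of the noble gases).
These span different periods and groups, so the two trends combine.
Bi > Pb: both are in period 6; the period trend gives Bi the larger value.
I > Bi: relative to Bi, both the across-period and down-group shifts push I's electron affinity up.
Cl > I: they share group 17; the group trend gives Cl the larger value.
Approximate values (kJ/mol): Cl 349, I 295, Pb 35, Bi 91.
The smallest energy released when a gaseous atom gains an electron among these belongs to Pb.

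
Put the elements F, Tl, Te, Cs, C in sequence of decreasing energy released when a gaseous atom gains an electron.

F > Te > C > Cs > Tl

Adding an electron releases more energy for atoms nearer the top right (short of the noble gases).
These span different periods and groups, so the two trends combine.
Cs > Tl: this pair runs against the simple trend — see the exception note.
C > Cs: relative to Cs, both the across-period and down-group shifts push C's electron affinity up.
Te > C: the two effects oppose for this pair; the across-period effect wins (190 vs 122 kJ/mol).
F > Te: relative to Te, both the across-period and down-group shifts push F's electron affinity up.
Note the exception: Cs has a higher electron affinity than Tl, contrary to the simple trend — Tl's ns²np¹ configuration gives only a small electron affinity — the sparsely filled np subshell binds an added electron weakly.
For reference (kJ/mol): C 122, F 328, Te 190, Cs 46, Tl 19.
So from highest to lowest: F > Te > C > Cs > Tl.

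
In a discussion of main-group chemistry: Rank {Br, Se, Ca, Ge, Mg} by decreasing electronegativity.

Br, Se, Ge, Mg, Ca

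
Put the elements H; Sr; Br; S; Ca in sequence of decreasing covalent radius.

Sr > Ca > Br > S > H

Across a period the added protons contract the valence shell; down a group each new principal shell makes the atom larger.
Neither a single period nor a single group — weigh both effects.
S > H: the two effects oppose for this pair; the down-group effect wins (103 vs 32 pm).
Br > S: period and group pull opposite ways; the down-group shift dominates (114 vs 103 pm).
Ca > Br: both are in period 4; the period trend gives Ca the larger value.
Sr > Ca: Sr sits below Ca in group 2, so the down-group effect alone puts Sr larger.
Tabulated atomic radius (pm): H 32, S 103, Ca 171, Br 114, Sr 185.
So from largest to smallest: Sr > Ca > Br > S > H.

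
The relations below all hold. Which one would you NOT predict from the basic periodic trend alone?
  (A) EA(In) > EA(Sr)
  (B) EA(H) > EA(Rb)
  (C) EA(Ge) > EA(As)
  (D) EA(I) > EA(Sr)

The general trend: electron affinity increases across a period and decreases down a group.
(A) In (period 5, group 13) vs Sr (period 5, group 2): the stated order agrees with the simple trend.
(B) H (period 1, group 1) vs Rb (period 5, group 1): the stated order agrees with the simple trend.
(C) Ge (period 4, group 14) vs As (period 4, group 15): the stated order contradicts the simple trend.
(D) I (period 5, group 17) vs Sr (period 5, group 2): the stated order agrees with the simple trend.
The exception is (C): adding an electron to As's half-filled 4p³ is unfavourable, so Ge (4p²) has the more exothermic EA.

(C)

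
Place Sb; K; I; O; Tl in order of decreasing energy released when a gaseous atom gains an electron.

I > O > Sb > K > Tl

O is in period 2, group 16; K is in period 4, group 1; Sb is in period 5, group 15; I is in period 5, group 17; Tl is in period 6, group 13.
Electron affinity generally becomes more exothermic across a period toward the halogens and less exothermic down a group.
Neither a single period nor a single group — weigh both effects.
K > Tl: the two effects oppose for this pair; the down-group effect wins (48 vs 19 kJ/mol).
Sb > K: the two effects oppose for this pair; the across-period effect wins (103 vs 48 kJ/mol).
O > Sb: relative to Sb, both the across-period and down-group shifts push O's electron affinity up.
I > O: the two effects oppose for this pair; the across-period effect wins (295 vs 141 kJ/mol).
Approximate values (kJ/mol): O 141, K 48, Sb 103, I 295, Tl 19.
So from highest to lowest: I > O > Sb > K > Tl.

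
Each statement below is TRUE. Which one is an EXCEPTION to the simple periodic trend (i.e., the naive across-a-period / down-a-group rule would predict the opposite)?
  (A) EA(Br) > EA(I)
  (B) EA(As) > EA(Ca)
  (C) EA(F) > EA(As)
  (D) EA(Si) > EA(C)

The general trend: electron affinity increases across a period and decreases down a group.
(A) Br (period 4, group 17) vs I (period 5, group 17): the stated order agrees with the simple trend.
(B) As (period 4, group 15) vs Ca (period 4, group 2): the stated order agrees with the simple trend.
(C) F (period 2, group 17) vs As (period 4, group 15): the stated order agrees with the simple trend.
(D) Si (period 3, group 14) vs C (period 2, group 14): the stated order contradicts the simple trend.
The exception is (D): Si's larger, more diffuse 3p orbitals accept an added electron slightly more readily than C's compact 2p.

(D)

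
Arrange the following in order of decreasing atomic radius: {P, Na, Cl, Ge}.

Na > Ge > P > Cl

Na is in period 3, group 1; P is in period 3, group 15; Cl is in period 3, group 17; Ge is in period 4, group 14.
Radius decreases left→right (rising Z_eff, same n) and increases top→bottom (higher n).
Here both period and group differ, so the two effects have to be weighed against each other.
P > Cl: P lies to the left of Cl in period 3, so the across-period effect alone puts P larger.
Ge > P: relative to P, both the across-period and down-group shifts push Ge's atomic radius up.
Na > Ge: period and group pull opposite ways; the across-period shift dominates (155 vs 121 pm).
Tabulated atomic radius (pm): Na 155, P 111, Cl 99, Ge 121.
So from largest to smallest: Na > Ge > P > Cl.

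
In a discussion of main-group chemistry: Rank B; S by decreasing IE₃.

B > S

Consider each +2 ion: B²⁺ still has 1 valence electron; S²⁺ still has 4 valence electrons.
All are still removing valence electrons, so compare the +2 ions as you would atoms: IE_3 generally rises across a period (higher Z_eff) and falls down a group (larger shell), subject to the usual subshell exceptions.
Valence configurations: B²⁺ [He]2s¹, S²⁺ [Ne]3s²3p².
The numbers (kJ/mol): B 3660, S 3357.
Putting it together, IE_3: S < B.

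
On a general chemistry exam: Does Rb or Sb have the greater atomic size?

Rb is in period 5, group 1; Sb is in period 5, group 15.
Across a period the added protons contract the valence shell; down a group each new principal shell makes the atom larger.
All lie in period 5, so atomic radius increases right to left.
So Rb has the greater atomic size (Rb > Sb).

Rb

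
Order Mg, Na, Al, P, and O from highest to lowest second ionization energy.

Na, O, P, Al, Mg

IE_2 is the cost of taking one more electron from the +1 cation: Mg⁺ still has 1 valence electron; Na⁺ is the bare [Ne] core; Al⁺ still has 2 valence electrons; P⁺ still has 4 valence electrons; O⁺ still has 5 valence electrons.
Core electrons are held far more tightly than valence electrons, so Na tops the IE_2 order.
Valence configurations: Mg⁺ [Ne]3s¹, Al⁺ [Ne]3s², P⁺ [Ne]3s²3p², O⁺ [He]2s²2p³.
The numbers (kJ/mol): Mg 1451, Na 4562, Al 1817, P 1907, O 3388.
So the second ionization energies run Mg < Al < P < O < Na.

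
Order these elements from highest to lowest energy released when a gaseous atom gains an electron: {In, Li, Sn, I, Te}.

I, Te, Sn, Li, In

Li is in period 2, group 1; In is in period 5, group 13; Sn is in period 5, group 14; Te is in period 5, group 16; I is in period 5, group 17.
Atoms with high Z_eff and room in the valence shell (especially the halogens) have the most exothermic electron affinities.
Here both period and group differ, so the two effects have to be weighed against each other.
Li > In: the two effects oppose for this pair; the down-group effect wins (60 vs 29 kJ/mol).
Sn > Li: period and group pull opposite ways; the across-period shift dominates (107 vs 60 kJ/mol).
Te > Sn: both are in period 5; the period trend gives Te the larger value.
I > Te: both are in period 5; the period trend gives I the larger value.
Tabulated electron affinity (kJ/mol): Li 60, In 29, Sn 107, Te 190, I 295.
So from highest to lowest: I > Te > Sn > Li > In.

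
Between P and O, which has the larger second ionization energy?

O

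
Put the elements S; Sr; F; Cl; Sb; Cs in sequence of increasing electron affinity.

Sr < Cs < Sb < S < F < Cl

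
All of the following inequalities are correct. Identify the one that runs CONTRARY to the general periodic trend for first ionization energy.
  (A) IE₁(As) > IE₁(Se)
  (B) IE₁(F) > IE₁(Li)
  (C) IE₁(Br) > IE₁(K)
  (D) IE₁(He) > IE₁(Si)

The general trend: first ionization energy increases across a period and decreases down a group.
(A) As (period 4, group 15) vs Se (period 4, group 16): the stated order contradicts the simple trend.
(B) F (period 2, group 17) vs Li (period 2, group 1): the stated order agrees with the simple trend.
(C) Br (period 4, group 17) vs K (period 4, group 1): the stated order agrees with the simple trend.
(D) He (period 1, group 18) vs Si (period 3, group 14): the stated order agrees with the simple trend.
The exception is (A): Se (4p⁴) ionizes more easily than half-filled As (4p³).

(A)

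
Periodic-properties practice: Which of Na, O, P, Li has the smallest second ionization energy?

After 1 electron has been removed, what remains? Na⁺ is the bare [Ne] core; O⁺ still has 5 valence electrons; P⁺ still has 4 valence electrons; Li⁺ is the bare [He] core.
Pulling an electron out of a noble-gas core costs far more than removing a remaining valence electron, so Na and Li sit at the high end of IE_2.
Valence configurations: O⁺ [He]2s²2p³, P⁺ [Ne]3s²3p².
Approximate IE_2 values (kJ/mol): Na 4562, O 3388, P 1907, Li 7298.
So the second ionization energies run P < O < Na < Li.

P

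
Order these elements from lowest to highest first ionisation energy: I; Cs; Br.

Br is in period 4, group 17; I is in period 5, group 17; Cs is in period 6, group 1.
Across a period the outer electron is held more tightly (higher IE₁); down a group it sits in a higher shell, more shielded, and comes off more easily.
Here both period and group differ, so the two effects have to be weighed against each other.
I > Cs: relative to Cs, both the across-period and down-group shifts push I's first ionization energy up.
Br > I: Br sits above I in group 17, so the down-group effect alone puts Br higher.
For reference (kJ/mol): Br 1140, I 1008, Cs 376.
So from lowest to highest: Cs < I < Br.

Cs < I < Br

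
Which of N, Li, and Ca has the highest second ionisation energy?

After 1 electron has been removed, what remains? N⁺ still has 4 valence electrons; Li⁺ is the bare [He] core; Ca⁺ still has 1 valence electron.
Pulling an electron out of a noble-gas core costs far more than removing a remaining valence electron, so Li sits at the high end of IE_2.
Valence configurations: N⁺ [He]2s²2p², Ca⁺ [Ar]4s¹.
Approximate IE_2 values (kJ/mol): N 2856, Li 7298, Ca 1145.
Hence IE_2: Ca < N < Li.

Li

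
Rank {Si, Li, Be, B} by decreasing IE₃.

Be, Li, B, Si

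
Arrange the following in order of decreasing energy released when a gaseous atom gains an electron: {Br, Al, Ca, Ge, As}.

Br > Ge > As > Al > Ca

Al is in period 3, group 13; Ca is in period 4, group 2; Ge is in period 4, group 14; As is in period 4, group 15; Br is in period 4, group 17.
Atoms with high Z_eff and room in the valence shell (especially the halogens) have the most exothermic electron affinities.
These span different periods and groups, so the two trends combine.
Al > Ca: relative to Ca, both the across-period and down-group shifts push Al's electron affinity up.
As > Al: the two effects oppose for this pair; the across-period effect wins (78 vs 42 kJ/mol).
Ge > As: this pair runs against the simple trend — see the exception note.
Br > Ge: both are in period 4; the period trend gives Br the larger value.
Note the exception: Ge has a higher electron affinity than As, contrary to the simple trend — adding an electron to As's half-filled 4p³ is unfavourable, so Ge (4p²) has the more exothermic EA.
Approximate values (kJ/mol): Al 42, Ca 2, Ge 119, As 78, Br 325.
So from highest to lowest: Br > Ge > As > Al > Ca.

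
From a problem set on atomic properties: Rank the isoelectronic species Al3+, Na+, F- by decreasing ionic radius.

F- > Na+ > Al3+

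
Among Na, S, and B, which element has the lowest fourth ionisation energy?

IE_4 is the cost of taking one more electron from the +3 cation: Na³⁺ is already 2 electrons into the core; S³⁺ still has 3 valence electrons; B³⁺ is the bare [He] core.
Core electrons are held far more tightly than valence electrons, so Na and B top the IE_4 order.
Approximate IE_4 values (kJ/mol): Na 9543, S 4556, B 25026.
Putting it together, IE_4: S < Na < B.

S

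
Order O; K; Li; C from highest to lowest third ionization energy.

Li > O > C > K

After 2 electrons have been removed, what remains? O²⁺ still has 4 valence electrons; K²⁺ is already 1 electron into the core; Li²⁺ is already 1 electron into the core; C²⁺ still has 2 valence electrons.
Usually core removal costs more than valence removal, but here the competition is close: a tightly held n=2 valence electron can cost more to remove than an n=3 core electron, so the actual values have to decide it.
Valence configurations: O²⁺ [He]2s²2p², C²⁺ [He]2s².
Approximate IE_3 values (kJ/mol): O 5300, K 4420, Li 11815, C 4620.
Hence IE_3: K < C < O < Li.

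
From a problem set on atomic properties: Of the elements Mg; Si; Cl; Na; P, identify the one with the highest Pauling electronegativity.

Cl

Na is in period 3, group 1; Mg is in period 3, group 2; Si is in period 3, group 14; P is in period 3, group 15; Cl is in period 3, group 17.
Atoms toward the upper right of the periodic table pull bonding electrons most strongly.
All lie in period 3, so electronegativity increases left to right.
The highest Pauling electronegativity among these belongs to Cl.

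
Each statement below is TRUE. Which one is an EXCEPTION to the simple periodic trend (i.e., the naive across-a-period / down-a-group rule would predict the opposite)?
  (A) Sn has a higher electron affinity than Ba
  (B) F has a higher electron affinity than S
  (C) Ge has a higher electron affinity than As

The general trend: electron affinity increases across a period and decreases down a group.
(A) Sn (period 5, group 14) vs Ba (period 6, group 2): the stated order agrees with the simple trend.
(B) F (period 2, group 17) vs S (period 3, group 16): the stated order agrees with the simple trend.
(C) Ge (period 4, group 14) vs As (period 4, group 15): the stated order contradicts the simple trend.
The exception is (C): adding an electron to As's half-filled 4p³ is unfavourable, so Ge (4p²) has the more exothermic EA.

(C)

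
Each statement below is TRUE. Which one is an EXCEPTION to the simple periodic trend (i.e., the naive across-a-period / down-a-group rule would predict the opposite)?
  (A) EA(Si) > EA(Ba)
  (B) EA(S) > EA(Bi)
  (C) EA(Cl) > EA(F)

(C)

The general trend: electron affinity increases across a period and decreases down a group.
(A) Si (period 3, group 14) vs Ba (period 6, group 2): the stated order agrees with the simple trend.
(B) S (period 3, group 16) vs Bi (period 6, group 15): the stated order agrees with the simple trend.
(C) Cl (period 3, group 17) vs F (period 2, group 17): the stated order contradicts the simple trend.
The exception is (C): F's small 2p subshell makes the incoming electron feel strong e⁻–e⁻ repulsion, so Cl actually releases more energy on gaining an electron.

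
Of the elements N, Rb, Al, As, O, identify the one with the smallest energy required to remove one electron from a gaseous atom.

N is in period 2, group 15; O is in period 2, group 16; Al is in period 3, group 13; As is in period 4, group 15; Rb is in period 5, group 1.
First ionization energy rises across a period (greater Z_eff holds electrons more tightly) and falls down a group (valence electrons are farther from the nucleus).
These span different periods and groups, so the two trends combine.
Al > Rb: relative to Rb, both the across-period and down-group shifts push Al's first ionization energy up.
As > Al: the two effects oppose for this pair; the across-period effect wins (947 vs 578 kJ/mol).
O > As: both effects reinforce here, so O is clearly the higher of the two.
N > O: this pair runs against the simple trend — see the exception note.
Note the exception: N has a higher first ionization energy than O, contrary to the simple trend — pairing an electron in O's 2p⁴ costs repulsion energy, so O ionizes more easily than half-filled N (2p³).
For reference (kJ/mol): N 1402, O 1314, Al 578, As 947, Rb 403.
The smallest energy required to remove one electron from a gaseous atom among these belongs to Rb.

Rb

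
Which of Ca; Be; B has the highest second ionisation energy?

Consider each +1 ion: Ca⁺ still has 1 valence electron; Be⁺ still has 1 valence electron; B⁺ still has 2 valence electrons.
All are still removing valence electrons, so compare the +1 ions as you would atoms: IE_2 generally rises across a period (higher Z_eff) and falls down a group (larger shell), subject to the usual subshell exceptions.
Valence configurations: Ca⁺ [Ar]4s¹, Be⁺ [He]2s¹, B⁺ [He]2s².
The numbers (kJ/mol): Ca 1145, Be 1757, B 2427.
Putting it together, IE_2: Ca < Be < B.

B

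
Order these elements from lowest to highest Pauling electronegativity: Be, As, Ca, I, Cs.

Cs < Ca < Be < As < I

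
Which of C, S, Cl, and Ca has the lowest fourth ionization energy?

IE_4 is the cost of taking one more electron from the +3 cation: C³⁺ still has 1 valence electron; S³⁺ still has 3 valence electrons; Cl³⁺ still has 4 valence electrons; Ca³⁺ is already 1 electron into the core.
Breaking into a closed-shell core is much more expensive than removing a leftover valence electron — Ca has the largest IE_4 here.
Valence configurations: C³⁺ [He]2s¹, S³⁺ [Ne]3s²3p¹, Cl³⁺ [Ne]3s²3p².
Approximate IE_4 values (kJ/mol): C 6223, S 4556, Cl 5159, Ca 6491.
Putting it together, IE_4: S < Cl < C < Ca.

S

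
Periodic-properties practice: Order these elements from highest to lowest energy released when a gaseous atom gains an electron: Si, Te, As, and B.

B is in period 2, group 13; Si is in period 3, group 14; As is in period 4, group 15; Te is in period 5, group 16.
Adding an electron releases more energy for atoms nearer the top right (short of the noble gases).
These sit on a diagonal, where the across-period and down-group effects partly cancel.
As > B: the two effects oppose for this pair; the across-period effect wins (78 vs 27 kJ/mol).
Si > As: the two effects oppose for this pair; the down-group effect wins (134 vs 78 kJ/mol).
Te > Si: period and group pull opposite ways; the across-period shift dominates (190 vs 134 kJ/mol).
Tabulated electron affinity (kJ/mol): B 27, Si 134, As 78, Te 190.
So from highest to lowest: Te > Si > As > B.

Te > Si > As > B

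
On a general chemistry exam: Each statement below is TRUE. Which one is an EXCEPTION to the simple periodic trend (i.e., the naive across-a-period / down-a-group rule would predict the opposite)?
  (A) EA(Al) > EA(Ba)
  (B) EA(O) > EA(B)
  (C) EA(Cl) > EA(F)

The general trend: electron affinity increases across a period and decreases down a group.
(A) Al (period 3, group 13) vs Ba (period 6, group 2): the stated order agrees with the simple trend.
(B) O (period 2, group 16) vs B (period 2, group 13): the stated order agrees with the simple trend.
(C) Cl (period 3, group 17) vs F (period 2, group 17): the stated order contradicts the simple trend.
The exception is (C): F's small 2p subshell makes the incoming electron feel strong e⁻–e⁻ repulsion, so Cl actually releases more energy on gaining an electron.

(C)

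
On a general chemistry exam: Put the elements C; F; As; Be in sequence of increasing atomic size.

F < C < Be < As

Be is in period 2, group 2; C is in period 2, group 14; F is in period 2, group 17; As is in period 4, group 15.
Atomic radius shrinks across a period as nuclear charge pulls the same shell inward, and grows down a group as new shells are added.
These span different periods and groups, so the two trends combine.
C > F: C lies to the left of F in period 2, so the across-period effect alone puts C larger.
Be > C: Be lies to the left of C in period 2, so the across-period effect alone puts Be larger.
As > Be: the two effects oppose for this pair; the down-group effect wins (121 vs 102 pm).
Approximate values (pm): Be 102, C 75, F 64, As 121.
So from smallest to largest: F < C < Be < As.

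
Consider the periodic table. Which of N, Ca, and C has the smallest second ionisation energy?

The second ionization energy removes an electron from the +1 ion. For each element: N⁺ still has 4 valence electrons; Ca⁺ still has 1 valence electron; C⁺ still has 3 valence electrons.
All are still removing valence electrons, so compare the +1 ions as you would atoms: IE_2 generally rises across a period (higher Z_eff) and falls down a group (larger shell), subject to the usual subshell exceptions.
Valence configurations: N⁺ [He]2s²2p², Ca⁺ [Ar]4s¹, C⁺ [He]2s²2p¹.
Tabulated IE_2 (kJ/mol): N 2856, Ca 1145, C 2353.
Hence IE_2: Ca < C < N.

Ca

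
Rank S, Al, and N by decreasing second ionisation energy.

N > S > Al

Consider each +1 ion: S⁺ still has 5 valence electrons; Al⁺ still has 2 valence electrons; N⁺ still has 4 valence electrons.
All are still removing valence electrons, so compare the +1 ions as you would atoms: IE_2 generally rises across a period (higher Z_eff) and falls down a group (larger shell), subject to the usual subshell exceptions.
Valence configurations: S⁺ [Ne]3s²3p³, Al⁺ [Ne]3s², N⁺ [He]2s²2p².
The numbers (kJ/mol): S 2252, Al 1817, N 2856.
Overall IE_2 order: Al < S < N.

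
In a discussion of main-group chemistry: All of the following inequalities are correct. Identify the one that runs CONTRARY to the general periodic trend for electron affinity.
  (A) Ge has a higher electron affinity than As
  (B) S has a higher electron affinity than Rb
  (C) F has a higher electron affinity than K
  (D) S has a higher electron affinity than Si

The general trend: electron affinity increases across a period and decreases down a group.
(A) Ge (period 4, group 14) vs As (period 4, group 15): the stated order contradicts the simple trend.
(B) S (period 3, group 16) vs Rb (period 5, group 1): the stated order agrees with the simple trend.
(C) F (period 2, group 17) vs K (period 4, group 1): the stated order agrees with the simple trend.
(D) S (period 3, group 16) vs Si (period 3, group 14): the stated order agrees with the simple trend.
The exception is (A): adding an electron to As's half-filled 4p³ is unfavourable, so Ge (4p²) has the more exothermic EA.

(A)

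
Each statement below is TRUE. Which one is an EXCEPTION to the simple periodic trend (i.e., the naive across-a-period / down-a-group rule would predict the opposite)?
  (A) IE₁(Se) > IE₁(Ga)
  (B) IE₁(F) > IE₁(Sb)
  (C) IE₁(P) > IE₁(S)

(C)

The general trend: IE₁ increases across a period and decreases down a group.
(A) Se (period 4, group 16) vs Ga (period 4, group 13): the stated order agrees with the simple trend.
(B) F (period 2, group 17) vs Sb (period 5, group 15): the stated order agrees with the simple trend.
(C) P (period 3, group 15) vs S (period 3, group 16): the stated order contradicts the simple trend.
The exception is (C): S (3p⁴) ionizes more easily than half-filled P (3p³) because the paired 3p electron in S is pushed out by e⁻–e⁻ repulsion.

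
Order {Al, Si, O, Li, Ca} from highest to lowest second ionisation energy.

IE_2 is the cost of taking one more electron from the +1 cation: Al⁺ still has 2 valence electrons; Si⁺ still has 3 valence electrons; O⁺ still has 5 valence electrons; Li⁺ is the bare [He] core; Ca⁺ still has 1 valence electron.
Pulling an electron out of a noble-gas core costs far more than removing a remaining valence electron, so Li sits at the high end of IE_2.
Valence configurations: Al⁺ [Ne]3s², Si⁺ [Ne]3s²3p¹, O⁺ [He]2s²2p³, Ca⁺ [Ar]4s¹.
Si⁺ loses a lone 3p electron whereas Al⁺ must break into a filled 3s² pair, so IE_2(Al) > IE_2(Si) even though Si has the higher nuclear charge.
Tabulated IE_2 (kJ/mol): Al 1817, Si 1577, O 3388, Li 7298, Ca 1145.
Hence IE_2: Ca < Si < Al < O < Li.

Li > O > Al > Si > Ca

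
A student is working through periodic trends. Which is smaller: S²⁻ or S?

S

Forming S²⁻ adds 2 electrons to S. More electron–electron repulsion in the same shell, with unchanged nuclear charge, lets the cloud expand.
An anion is larger than its parent atom: S²⁻ > S.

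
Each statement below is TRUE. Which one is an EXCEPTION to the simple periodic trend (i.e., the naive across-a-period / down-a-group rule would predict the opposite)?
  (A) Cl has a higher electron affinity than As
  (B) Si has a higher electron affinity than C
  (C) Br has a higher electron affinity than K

(B)

The general trend: electron affinity increases across a period and decreases down a group.
(A) Cl (period 3, group 17) vs As (period 4, group 15): the stated order agrees with the simple trend.
(B) Si (period 3, group 14) vs C (period 2, group 14): the stated order contradicts the simple trend.
(C) Br (period 4, group 17) vs K (period 4, group 1): the stated order agrees with the simple trend.
The exception is (B): Si's larger, more diffuse 3p orbitals accept an added electron slightly more readily than C's compact 2p.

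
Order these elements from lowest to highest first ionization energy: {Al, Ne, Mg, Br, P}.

Ne is in period 2, group 18; Mg is in period 3, group 2; Al is in period 3, group 13; P is in period 3, group 15; Br is in period 4, group 17.
IE₁ increases left→right with effective nuclear charge and decreases top→bottom as the valence shell moves farther out.
Here both period and group differ, so the two effects have to be weighed against each other.
Mg > Al: this pair runs against the simple trend — see the exception note.
P > Mg: P lies to the right of Mg in period 3, so the across-period effect alone puts P higher.
Br > P: period and group pull opposite ways; the across-period shift dominates (1140 vs 1012 kJ/mol).
Ne > Br: relative to Br, both the across-period and down-group shifts push Ne's first ionization energy up.
Note the exception: Mg has a higher first ionization energy than Al, contrary to the simple trend — Al's single 3p electron is easier to remove than one from Mg's filled 3s².
Tabulated first ionization energy (kJ/mol): Ne 2081, Mg 738, Al 578, P 1012, Br 1140.
So from lowest to highest: Al < Mg < P < Br < Ne.

Al, Mg, P, Br, Ne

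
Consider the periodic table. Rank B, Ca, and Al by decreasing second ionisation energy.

B, Al, Ca

Consider each +1 ion: B⁺ still has 2 valence electrons; Ca⁺ still has 1 valence electron; Al⁺ still has 2 valence electrons.
All are still removing valence electrons, so compare the +1 ions as you would atoms: IE_2 generally rises across a period (higher Z_eff) and falls down a group (larger shell), subject to the usual subshell exceptions.
Valence configurations: B⁺ [He]2s², Ca⁺ [Ar]4s¹, Al⁺ [Ne]3s².
Approximate IE_2 values (kJ/mol): B 2427, Ca 1145, Al 1817.
So the second ionization energies run Ca < Al < B.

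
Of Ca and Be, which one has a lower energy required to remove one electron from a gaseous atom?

Ca

Across a period the outer electron is held more tightly (higher IE₁); down a group it sits in a higher shell, more shielded, and comes off more easily.
All are in group 2, so first ionization energy increases up the group.
So Ca has the lower energy required to remove one electron from a gaseous atom (Ca < Be).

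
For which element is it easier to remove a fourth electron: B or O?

O

IE_4 is the cost of taking one more electron from the +3 cation: B³⁺ is the bare [He] core; O³⁺ still has 3 valence electrons.
Pulling an electron out of a noble-gas core costs far more than removing a remaining valence electron, so B sits at the high end of IE_4.
The numbers (kJ/mol): B 25026, O 7469.
Putting it together, IE_4: O < B.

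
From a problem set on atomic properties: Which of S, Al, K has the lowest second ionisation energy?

Al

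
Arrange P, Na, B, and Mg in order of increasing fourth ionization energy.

IE_4 is the cost of taking one more electron from the +3 cation: P³⁺ still has 2 valence electrons; Na³⁺ is already 2 electrons into the core; B³⁺ is the bare [He] core; Mg³⁺ is already 1 electron into the core.
Pulling an electron out of a noble-gas core costs far more than removing a remaining valence electron, so Na, Mg and B sit at the high end of IE_4.
Tabulated IE_4 (kJ/mol): P 4964, Na 9543, B 25026, Mg 10543.
Putting it together, IE_4: P < Na < Mg < B.

P, Na, Mg, B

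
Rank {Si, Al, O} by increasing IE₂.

Consider each +1 ion: Si⁺ still has 3 valence electrons; Al⁺ still has 2 valence electrons; O⁺ still has 5 valence electrons.
All are still removing valence electrons, so compare the +1 ions as you would atoms: IE_2 generally rises across a period (higher Z_eff) and falls down a group (larger shell), subject to the usual subshell exceptions.
Valence configurations: Si⁺ [Ne]3s²3p¹, Al⁺ [Ne]3s², O⁺ [He]2s²2p³.
Si⁺ loses a lone 3p electron whereas Al⁺ must break into a filled 3s² pair, so IE_2(Al) > IE_2(Si) even though Si has the higher nuclear charge.
The numbers (kJ/mol): Si 1577, Al 1817, O 3388.
Putting it together, IE_2: Si < Al < O.

Si, Al, O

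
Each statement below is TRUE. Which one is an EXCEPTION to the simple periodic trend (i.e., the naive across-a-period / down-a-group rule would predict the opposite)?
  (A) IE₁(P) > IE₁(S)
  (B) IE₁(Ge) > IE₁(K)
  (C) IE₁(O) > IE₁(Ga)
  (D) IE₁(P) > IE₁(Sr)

(A)

The general trend: IE₁ increases across a period and decreases down a group.
(A) P (period 3, group 15) vs S (period 3, group 16): the stated order contradicts the simple trend.
(B) Ge (period 4, group 14) vs K (period 4, group 1): the stated order agrees with the simple trend.
(C) O (period 2, group 16) vs Ga (period 4, group 13): the stated order agrees with the simple trend.
(D) P (period 3, group 15) vs Sr (period 5, group 2): the stated order agrees with the simple trend.
The exception is (A): S (3p⁴) ionizes more easily than half-filled P (3p³) because the paired 3p electron in S is pushed out by e⁻–e⁻ repulsion.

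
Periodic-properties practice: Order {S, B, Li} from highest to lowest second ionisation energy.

Li > B > S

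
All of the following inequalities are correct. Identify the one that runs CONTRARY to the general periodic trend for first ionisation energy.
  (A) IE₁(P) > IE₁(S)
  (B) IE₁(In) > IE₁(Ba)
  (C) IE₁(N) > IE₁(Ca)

(A)

The general trend: first ionisation energy increases across a period and decreases down a group.
(A) P (period 3, group 15) vs S (period 3, group 16): the stated order contradicts the simple trend.
(B) In (period 5, group 13) vs Ba (period 6, group 2): the stated order agrees with the simple trend.
(C) N (period 2, group 15) vs Ca (period 4, group 2): the stated order agrees with the simple trend.
The exception is (A): S (3p⁴) ionizes more easily than half-filled P (3p³) because the paired 3p electron in S is pushed out by e⁻–e⁻ repulsion.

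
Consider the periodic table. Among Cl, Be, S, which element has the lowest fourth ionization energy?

S

After 3 electrons have been removed, what remains? Cl³⁺ still has 4 valence electrons; Be³⁺ is already 1 electron into the core; S³⁺ still has 3 valence electrons.
Breaking into a closed-shell core is much more expensive than removing a leftover valence electron — Be has the largest IE_4 here.
Valence configurations: Cl³⁺ [Ne]3s²3p², S³⁺ [Ne]3s²3p¹.
Tabulated IE_4 (kJ/mol): Cl 5159, Be 21007, S 4556.
So the fourth ionization energies run S < Cl < Be.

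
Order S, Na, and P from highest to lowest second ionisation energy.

Na > S > P

After 1 electron has been removed, what remains? S⁺ still has 5 valence electrons; Na⁺ is the bare [Ne] core; P⁺ still has 4 valence electrons.
Breaking into a closed-shell core is much more expensive than removing a leftover valence electron — Na has the largest IE_2 here.
Valence configurations: S⁺ [Ne]3s²3p³, P⁺ [Ne]3s²3p².
Approximate IE_2 values (kJ/mol): S 2252, Na 4562, P 1907.
Overall IE_2 order: P < S < Na.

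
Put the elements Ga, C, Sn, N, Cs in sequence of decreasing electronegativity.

C is in period 2, group 14; N is in period 2, group 15; Ga is in period 4, group 13; Sn is in period 5, group 14; Cs is in period 6, group 1.
Atoms toward the upper right of the periodic table pull bonding electrons most strongly.
These span different periods and groups, so the two trends combine.
Ga > Cs: relative to Cs, both the across-period and down-group shifts push Ga's electronegativity up.
Sn > Ga: period and group pull opposite ways; the across-period shift dominates (1.96 vs 1.81).
C > Sn: they share group 14; the group trend gives C the larger value.
N > C: N lies to the right of C in period 2, so the across-period effect alone puts N higher.
For reference (Pauling): C 2.55, N 3.04, Ga 1.81, Sn 1.96, Cs 0.79.
So from highest to lowest: N > C > Sn > Ga > Cs.

N > C > Sn > Ga > Cs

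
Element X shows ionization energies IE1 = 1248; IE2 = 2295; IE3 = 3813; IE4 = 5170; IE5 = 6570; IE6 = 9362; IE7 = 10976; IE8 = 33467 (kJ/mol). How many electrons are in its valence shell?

7

Look for the largest jump between consecutive ionization energies: IE8/IE7 ≈ 3.0, far larger than any earlier ratio.
That jump marks the point where a core electron is being removed. So the atom has 7 valence electrons.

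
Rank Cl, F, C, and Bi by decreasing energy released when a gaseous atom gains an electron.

Cl, F, C, Bi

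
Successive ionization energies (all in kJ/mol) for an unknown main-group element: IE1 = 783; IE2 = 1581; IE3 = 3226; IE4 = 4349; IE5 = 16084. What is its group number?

Look for the largest jump between consecutive ionization energies: IE5/IE4 ≈ 3.7, far larger than any earlier ratio.
That jump marks the point where a core electron is being removed. So the atom has 4 valence electrons.
A main-group element with 4 valence electrons is in group 14.

Group 14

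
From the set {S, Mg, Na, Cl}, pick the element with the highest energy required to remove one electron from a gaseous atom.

Cl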